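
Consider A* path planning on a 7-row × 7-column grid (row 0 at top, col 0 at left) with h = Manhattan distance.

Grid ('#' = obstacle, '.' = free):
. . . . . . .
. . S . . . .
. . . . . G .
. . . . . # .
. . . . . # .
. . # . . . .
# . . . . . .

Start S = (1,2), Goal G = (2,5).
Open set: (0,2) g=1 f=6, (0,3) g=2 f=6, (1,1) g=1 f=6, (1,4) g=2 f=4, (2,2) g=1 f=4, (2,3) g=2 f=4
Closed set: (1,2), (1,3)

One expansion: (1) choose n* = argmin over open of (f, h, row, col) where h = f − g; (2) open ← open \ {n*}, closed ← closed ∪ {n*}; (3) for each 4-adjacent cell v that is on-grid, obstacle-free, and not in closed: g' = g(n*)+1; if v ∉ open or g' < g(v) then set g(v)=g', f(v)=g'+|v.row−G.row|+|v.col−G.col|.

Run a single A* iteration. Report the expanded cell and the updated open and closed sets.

step 1: expand (1,4) (f=4, h=2) → closed; open now [(0,2) g=1 f=6, (0,3) g=2 f=6, (0,4) g=3 f=6, (1,1) g=1 f=6, (1,5) g=3 f=4, (2,2) g=1 f=4, (2,3) g=2 f=4, (2,4) g=3 f=4]

expanded=(1,4); open=[(0,2) g=1 f=6, (0,3) g=2 f=6, (0,4) g=3 f=6, (1,1) g=1 f=6, (1,5) g=3 f=4, (2,2) g=1 f=4, (2,3) g=2 f=4, (2,4) g=3 f=4]; closed=[(1,2), (1,3), (1,4)]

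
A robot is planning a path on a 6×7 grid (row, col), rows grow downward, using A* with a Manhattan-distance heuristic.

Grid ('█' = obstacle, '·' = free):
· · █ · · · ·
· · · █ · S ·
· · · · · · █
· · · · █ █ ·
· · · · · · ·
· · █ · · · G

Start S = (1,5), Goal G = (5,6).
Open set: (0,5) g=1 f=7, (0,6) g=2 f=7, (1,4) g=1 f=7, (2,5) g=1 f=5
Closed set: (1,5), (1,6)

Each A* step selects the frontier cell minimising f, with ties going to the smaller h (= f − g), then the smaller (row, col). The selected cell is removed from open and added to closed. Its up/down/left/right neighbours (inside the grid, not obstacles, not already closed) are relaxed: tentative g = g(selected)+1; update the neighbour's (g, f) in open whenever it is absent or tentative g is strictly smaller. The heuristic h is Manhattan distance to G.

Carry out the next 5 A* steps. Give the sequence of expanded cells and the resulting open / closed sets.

step 1: expand (2,5) (f=5, h=4) → closed; open now [(0,5) g=1 f=7, (0,6) g=2 f=7, (1,4) g=1 f=7, (2,4) g=2 f=7]
step 2: expand (0,6) (f=7, h=5) → closed; open now [(0,5) g=1 f=7, (1,4) g=1 f=7, (2,4) g=2 f=7]
step 3: expand (2,4) (f=7, h=5) → closed; open now [(0,5) g=1 f=7, (1,4) g=1 f=7, (2,3) g=3 f=9]
step 4: expand (0,5) (f=7, h=6) → closed; open now [(0,4) g=2 f=9, (1,4) g=1 f=7, (2,3) g=3 f=9]
step 5: expand (1,4) (f=7, h=6) → closed; open now [(0,4) g=2 f=9, (2,3) g=3 f=9]

order=[(2,5) → (0,6) → (2,4) → (0,5) → (1,4)]; open=[(0,4) g=2 f=9, (2,3) g=3 f=9]; closed=[(0,5), (0,6), (1,4), (1,5), (1,6), (2,4), (2,5)]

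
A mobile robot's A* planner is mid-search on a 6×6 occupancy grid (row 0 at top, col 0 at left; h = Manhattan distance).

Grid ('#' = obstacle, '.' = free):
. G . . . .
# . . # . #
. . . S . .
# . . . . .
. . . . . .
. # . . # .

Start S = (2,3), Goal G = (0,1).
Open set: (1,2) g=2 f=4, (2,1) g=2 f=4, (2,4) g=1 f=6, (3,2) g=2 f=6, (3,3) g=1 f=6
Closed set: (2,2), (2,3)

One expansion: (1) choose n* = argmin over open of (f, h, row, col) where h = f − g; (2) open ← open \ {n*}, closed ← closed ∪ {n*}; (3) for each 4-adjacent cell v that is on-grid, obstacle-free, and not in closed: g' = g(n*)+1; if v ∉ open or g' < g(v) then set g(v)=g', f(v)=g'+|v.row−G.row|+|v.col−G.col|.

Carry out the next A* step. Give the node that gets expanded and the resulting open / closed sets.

expanded=(1,2); open=[(0,2) g=3 f=4, (1,1) g=3 f=4, (2,1) g=2 f=4, (2,4) g=1 f=6, (3,2) g=2 f=6, (3,3) g=1 f=6]; closed=[(1,2), (2,2), (2,3)]

step 1: expand (1,2) (f=4, h=2) → closed; open now [(0,2) g=3 f=4, (1,1) g=3 f=4, (2,1) g=2 f=4, (2,4) g=1 f=6, (3,2) g=2 f=6, (3,3) g=1 f=6]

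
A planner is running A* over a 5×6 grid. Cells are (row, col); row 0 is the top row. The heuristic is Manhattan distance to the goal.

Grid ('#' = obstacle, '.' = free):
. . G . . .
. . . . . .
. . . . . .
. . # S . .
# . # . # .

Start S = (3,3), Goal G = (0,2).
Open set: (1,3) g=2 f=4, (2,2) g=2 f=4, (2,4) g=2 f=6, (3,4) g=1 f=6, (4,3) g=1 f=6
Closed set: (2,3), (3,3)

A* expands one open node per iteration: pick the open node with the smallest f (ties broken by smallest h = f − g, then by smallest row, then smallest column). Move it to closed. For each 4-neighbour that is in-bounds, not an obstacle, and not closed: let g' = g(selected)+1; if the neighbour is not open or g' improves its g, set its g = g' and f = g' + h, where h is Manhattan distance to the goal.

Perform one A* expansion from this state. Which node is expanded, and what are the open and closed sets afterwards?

step 1: expand (1,3) (f=4, h=2) → closed; open now [(0,3) g=3 f=4, (1,2) g=3 f=4, (1,4) g=3 f=6, (2,2) g=2 f=4, (2,4) g=2 f=6, (3,4) g=1 f=6, (4,3) g=1 f=6]

expanded=(1,3); open=[(0,3) g=3 f=4, (1,2) g=3 f=4, (1,4) g=3 f=6, (2,2) g=2 f=4, (2,4) g=2 f=6, (3,4) g=1 f=6, (4,3) g=1 f=6]; closed=[(1,3), (2,3), (3,3)]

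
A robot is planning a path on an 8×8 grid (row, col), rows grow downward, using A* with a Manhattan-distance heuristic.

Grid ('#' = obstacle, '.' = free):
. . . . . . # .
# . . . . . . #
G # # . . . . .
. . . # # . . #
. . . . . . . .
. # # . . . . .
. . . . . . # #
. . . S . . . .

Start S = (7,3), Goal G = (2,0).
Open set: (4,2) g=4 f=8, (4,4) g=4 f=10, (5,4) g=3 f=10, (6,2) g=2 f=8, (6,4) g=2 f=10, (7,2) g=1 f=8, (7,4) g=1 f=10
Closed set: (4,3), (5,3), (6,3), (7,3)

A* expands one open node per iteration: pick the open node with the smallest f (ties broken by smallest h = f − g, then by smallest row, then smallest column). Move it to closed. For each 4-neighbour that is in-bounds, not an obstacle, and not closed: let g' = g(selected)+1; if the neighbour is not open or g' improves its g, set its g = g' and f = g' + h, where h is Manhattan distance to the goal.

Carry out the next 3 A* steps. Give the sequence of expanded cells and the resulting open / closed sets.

step 1: expand (4,2) (f=8, h=4) → closed; open now [(3,2) g=5 f=8, (4,1) g=5 f=8, (4,4) g=4 f=10, (5,4) g=3 f=10, (6,2) g=2 f=8, (6,4) g=2 f=10, (7,2) g=1 f=8, (7,4) g=1 f=10]
step 2: expand (3,2) (f=8, h=3) → closed; open now [(3,1) g=6 f=8, (4,1) g=5 f=8, (4,4) g=4 f=10, (5,4) g=3 f=10, (6,2) g=2 f=8, (6,4) g=2 f=10, (7,2) g=1 f=8, (7,4) g=1 f=10]
step 3: expand (3,1) (f=8, h=2) → closed; open now [(3,0) g=7 f=8, (4,1) g=5 f=8, (4,4) g=4 f=10, (5,4) g=3 f=10, (6,2) g=2 f=8, (6,4) g=2 f=10, (7,2) g=1 f=8, (7,4) g=1 f=10]

order=[(4,2) → (3,2) → (3,1)]; open=[(3,0) g=7 f=8, (4,1) g=5 f=8, (4,4) g=4 f=10, (5,4) g=3 f=10, (6,2) g=2 f=8, (6,4) g=2 f=10, (7,2) g=1 f=8, (7,4) g=1 f=10]; closed=[(3,1), (3,2), (4,2), (4,3), (5,3), (6,3), (7,3)]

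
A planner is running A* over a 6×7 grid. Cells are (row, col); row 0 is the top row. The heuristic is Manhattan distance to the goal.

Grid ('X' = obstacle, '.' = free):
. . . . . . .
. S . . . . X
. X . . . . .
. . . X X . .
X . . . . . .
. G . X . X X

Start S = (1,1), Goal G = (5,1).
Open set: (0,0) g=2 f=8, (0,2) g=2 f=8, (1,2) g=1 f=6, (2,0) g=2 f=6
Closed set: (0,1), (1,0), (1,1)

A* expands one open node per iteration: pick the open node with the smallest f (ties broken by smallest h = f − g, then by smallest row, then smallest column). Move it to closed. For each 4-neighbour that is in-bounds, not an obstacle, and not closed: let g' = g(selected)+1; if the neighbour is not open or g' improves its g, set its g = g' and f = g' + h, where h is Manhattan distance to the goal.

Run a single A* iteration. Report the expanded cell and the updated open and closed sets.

expanded=(2,0); open=[(0,0) g=2 f=8, (0,2) g=2 f=8, (1,2) g=1 f=6, (3,0) g=3 f=6]; closed=[(0,1), (1,0), (1,1), (2,0)]

step 1: expand (2,0) (f=6, h=4) → closed; open now [(0,0) g=2 f=8, (0,2) g=2 f=8, (1,2) g=1 f=6, (3,0) g=3 f=6]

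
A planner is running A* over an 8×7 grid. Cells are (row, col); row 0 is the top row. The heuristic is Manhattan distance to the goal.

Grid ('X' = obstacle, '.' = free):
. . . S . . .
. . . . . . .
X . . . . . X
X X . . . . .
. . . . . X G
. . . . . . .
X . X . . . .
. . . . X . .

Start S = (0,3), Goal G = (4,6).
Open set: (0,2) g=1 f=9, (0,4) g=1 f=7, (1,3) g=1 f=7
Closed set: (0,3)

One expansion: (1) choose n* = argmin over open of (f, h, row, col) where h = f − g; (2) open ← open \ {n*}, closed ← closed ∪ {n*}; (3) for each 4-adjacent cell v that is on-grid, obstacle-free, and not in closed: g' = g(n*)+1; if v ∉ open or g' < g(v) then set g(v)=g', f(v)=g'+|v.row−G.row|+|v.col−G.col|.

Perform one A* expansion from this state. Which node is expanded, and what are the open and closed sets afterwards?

expanded=(0,4); open=[(0,2) g=1 f=9, (0,5) g=2 f=7, (1,3) g=1 f=7, (1,4) g=2 f=7]; closed=[(0,3), (0,4)]

step 1: expand (0,4) (f=7, h=6) → closed; open now [(0,2) g=1 f=9, (0,5) g=2 f=7, (1,3) g=1 f=7, (1,4) g=2 f=7]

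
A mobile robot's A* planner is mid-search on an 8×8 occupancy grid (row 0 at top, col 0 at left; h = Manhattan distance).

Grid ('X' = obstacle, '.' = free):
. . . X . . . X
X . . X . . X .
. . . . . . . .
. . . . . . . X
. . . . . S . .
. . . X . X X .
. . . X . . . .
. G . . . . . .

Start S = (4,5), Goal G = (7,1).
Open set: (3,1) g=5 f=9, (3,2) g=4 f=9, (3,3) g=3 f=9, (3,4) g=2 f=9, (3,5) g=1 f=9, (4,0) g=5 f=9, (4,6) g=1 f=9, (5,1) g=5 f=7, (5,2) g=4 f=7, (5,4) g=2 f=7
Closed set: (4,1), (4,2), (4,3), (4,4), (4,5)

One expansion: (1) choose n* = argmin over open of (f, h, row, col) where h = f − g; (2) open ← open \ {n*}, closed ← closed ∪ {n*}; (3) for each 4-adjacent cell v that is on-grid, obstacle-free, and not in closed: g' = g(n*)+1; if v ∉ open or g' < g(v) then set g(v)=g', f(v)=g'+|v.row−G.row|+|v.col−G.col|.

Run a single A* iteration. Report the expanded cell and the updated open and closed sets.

step 1: expand (5,1) (f=7, h=2) → closed; open now [(3,1) g=5 f=9, (3,2) g=4 f=9, (3,3) g=3 f=9, (3,4) g=2 f=9, (3,5) g=1 f=9, (4,0) g=5 f=9, (4,6) g=1 f=9, (5,0) g=6 f=9, (5,2) g=4 f=7, (5,4) g=2 f=7, (6,1) g=6 f=7]

expanded=(5,1); open=[(3,1) g=5 f=9, (3,2) g=4 f=9, (3,3) g=3 f=9, (3,4) g=2 f=9, (3,5) g=1 f=9, (4,0) g=5 f=9, (4,6) g=1 f=9, (5,0) g=6 f=9, (5,2) g=4 f=7, (5,4) g=2 f=7, (6,1) g=6 f=7]; closed=[(4,1), (4,2), (4,3), (4,4), (4,5), (5,1)]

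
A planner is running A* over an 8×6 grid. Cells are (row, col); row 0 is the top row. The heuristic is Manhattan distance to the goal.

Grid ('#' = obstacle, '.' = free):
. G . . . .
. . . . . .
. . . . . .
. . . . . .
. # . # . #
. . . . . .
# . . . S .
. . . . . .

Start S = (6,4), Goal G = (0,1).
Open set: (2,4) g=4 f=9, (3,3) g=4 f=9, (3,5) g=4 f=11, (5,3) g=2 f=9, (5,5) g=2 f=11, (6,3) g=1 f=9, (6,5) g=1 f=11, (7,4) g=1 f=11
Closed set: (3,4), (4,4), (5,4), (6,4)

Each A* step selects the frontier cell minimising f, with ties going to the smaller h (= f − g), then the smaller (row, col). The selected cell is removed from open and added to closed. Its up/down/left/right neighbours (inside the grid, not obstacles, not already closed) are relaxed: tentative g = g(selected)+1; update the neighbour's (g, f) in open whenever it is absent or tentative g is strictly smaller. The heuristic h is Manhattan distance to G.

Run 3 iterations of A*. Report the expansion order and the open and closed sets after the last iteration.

order=[(2,4) → (1,4) → (0,4)]; open=[(0,3) g=7 f=9, (0,5) g=7 f=11, (1,3) g=6 f=9, (1,5) g=6 f=11, (2,3) g=5 f=9, (2,5) g=5 f=11, (3,3) g=4 f=9, (3,5) g=4 f=11, (5,3) g=2 f=9, (5,5) g=2 f=11, (6,3) g=1 f=9, (6,5) g=1 f=11, (7,4) g=1 f=11]; closed=[(0,4), (1,4), (2,4), (3,4), (4,4), (5,4), (6,4)]

step 1: expand (2,4) (f=9, h=5) → closed; open now [(1,4) g=5 f=9, (2,3) g=5 f=9, (2,5) g=5 f=11, (3,3) g=4 f=9, (3,5) g=4 f=11, (5,3) g=2 f=9, (5,5) g=2 f=11, (6,3) g=1 f=9, (6,5) g=1 f=11, (7,4) g=1 f=11]
step 2: expand (1,4) (f=9, h=4) → closed; open now [(0,4) g=6 f=9, (1,3) g=6 f=9, (1,5) g=6 f=11, (2,3) g=5 f=9, (2,5) g=5 f=11, (3,3) g=4 f=9, (3,5) g=4 f=11, (5,3) g=2 f=9, (5,5) g=2 f=11, (6,3) g=1 f=9, (6,5) g=1 f=11, (7,4) g=1 f=11]
step 3: expand (0,4) (f=9, h=3) → closed; open now [(0,3) g=7 f=9, (0,5) g=7 f=11, (1,3) g=6 f=9, (1,5) g=6 f=11, (2,3) g=5 f=9, (2,5) g=5 f=11, (3,3) g=4 f=9, (3,5) g=4 f=11, (5,3) g=2 f=9, (5,5) g=2 f=11, (6,3) g=1 f=9, (6,5) g=1 f=11, (7,4) g=1 f=11]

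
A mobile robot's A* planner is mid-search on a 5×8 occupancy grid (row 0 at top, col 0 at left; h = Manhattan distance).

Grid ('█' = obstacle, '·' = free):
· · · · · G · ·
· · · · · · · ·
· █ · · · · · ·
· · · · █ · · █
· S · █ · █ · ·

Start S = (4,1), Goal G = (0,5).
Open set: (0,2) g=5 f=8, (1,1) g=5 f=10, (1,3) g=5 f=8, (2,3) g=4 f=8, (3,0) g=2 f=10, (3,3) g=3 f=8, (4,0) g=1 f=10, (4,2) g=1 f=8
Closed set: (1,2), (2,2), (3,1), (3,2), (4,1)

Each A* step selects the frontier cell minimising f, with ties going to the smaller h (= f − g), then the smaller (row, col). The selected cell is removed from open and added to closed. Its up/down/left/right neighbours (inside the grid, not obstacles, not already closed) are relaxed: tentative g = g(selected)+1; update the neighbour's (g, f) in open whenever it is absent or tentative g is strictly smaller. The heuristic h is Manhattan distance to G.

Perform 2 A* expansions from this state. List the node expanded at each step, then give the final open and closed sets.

order=[(0,2) → (0,3)]; open=[(0,1) g=6 f=10, (0,4) g=7 f=8, (1,1) g=5 f=10, (1,3) g=5 f=8, (2,3) g=4 f=8, (3,0) g=2 f=10, (3,3) g=3 f=8, (4,0) g=1 f=10, (4,2) g=1 f=8]; closed=[(0,2), (0,3), (1,2), (2,2), (3,1), (3,2), (4,1)]

step 1: expand (0,2) (f=8, h=3) → closed; open now [(0,1) g=6 f=10, (0,3) g=6 f=8, (1,1) g=5 f=10, (1,3) g=5 f=8, (2,3) g=4 f=8, (3,0) g=2 f=10, (3,3) g=3 f=8, (4,0) g=1 f=10, (4,2) g=1 f=8]
step 2: expand (0,3) (f=8, h=2) → closed; open now [(0,1) g=6 f=10, (0,4) g=7 f=8, (1,1) g=5 f=10, (1,3) g=5 f=8, (2,3) g=4 f=8, (3,0) g=2 f=10, (3,3) g=3 f=8, (4,0) g=1 f=10, (4,2) g=1 f=8]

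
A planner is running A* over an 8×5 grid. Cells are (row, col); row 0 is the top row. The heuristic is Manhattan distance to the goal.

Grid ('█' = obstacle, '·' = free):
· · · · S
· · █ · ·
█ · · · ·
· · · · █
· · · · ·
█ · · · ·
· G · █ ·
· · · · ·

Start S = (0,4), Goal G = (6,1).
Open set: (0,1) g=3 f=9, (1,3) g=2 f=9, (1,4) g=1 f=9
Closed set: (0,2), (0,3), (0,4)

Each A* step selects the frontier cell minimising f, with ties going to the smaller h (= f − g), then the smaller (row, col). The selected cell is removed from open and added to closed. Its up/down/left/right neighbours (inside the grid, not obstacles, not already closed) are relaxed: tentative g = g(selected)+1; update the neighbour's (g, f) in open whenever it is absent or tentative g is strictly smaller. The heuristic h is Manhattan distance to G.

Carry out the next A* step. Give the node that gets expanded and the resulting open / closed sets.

expanded=(0,1); open=[(0,0) g=4 f=11, (1,1) g=4 f=9, (1,3) g=2 f=9, (1,4) g=1 f=9]; closed=[(0,1), (0,2), (0,3), (0,4)]

step 1: expand (0,1) (f=9, h=6) → closed; open now [(0,0) g=4 f=11, (1,1) g=4 f=9, (1,3) g=2 f=9, (1,4) g=1 f=9]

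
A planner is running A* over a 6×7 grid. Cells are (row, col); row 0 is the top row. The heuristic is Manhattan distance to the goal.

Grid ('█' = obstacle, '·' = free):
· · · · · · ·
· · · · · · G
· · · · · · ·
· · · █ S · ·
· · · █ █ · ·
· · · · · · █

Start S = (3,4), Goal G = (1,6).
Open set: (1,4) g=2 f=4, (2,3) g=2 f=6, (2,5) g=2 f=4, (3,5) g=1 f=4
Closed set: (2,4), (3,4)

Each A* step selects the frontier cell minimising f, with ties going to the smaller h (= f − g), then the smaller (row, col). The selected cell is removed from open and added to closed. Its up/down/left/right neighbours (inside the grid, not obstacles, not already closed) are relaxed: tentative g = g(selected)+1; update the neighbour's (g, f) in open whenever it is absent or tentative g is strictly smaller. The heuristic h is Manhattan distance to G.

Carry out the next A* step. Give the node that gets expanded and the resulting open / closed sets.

step 1: expand (1,4) (f=4, h=2) → closed; open now [(0,4) g=3 f=6, (1,3) g=3 f=6, (1,5) g=3 f=4, (2,3) g=2 f=6, (2,5) g=2 f=4, (3,5) g=1 f=4]

expanded=(1,4); open=[(0,4) g=3 f=6, (1,3) g=3 f=6, (1,5) g=3 f=4, (2,3) g=2 f=6, (2,5) g=2 f=4, (3,5) g=1 f=4]; closed=[(1,4), (2,4), (3,4)]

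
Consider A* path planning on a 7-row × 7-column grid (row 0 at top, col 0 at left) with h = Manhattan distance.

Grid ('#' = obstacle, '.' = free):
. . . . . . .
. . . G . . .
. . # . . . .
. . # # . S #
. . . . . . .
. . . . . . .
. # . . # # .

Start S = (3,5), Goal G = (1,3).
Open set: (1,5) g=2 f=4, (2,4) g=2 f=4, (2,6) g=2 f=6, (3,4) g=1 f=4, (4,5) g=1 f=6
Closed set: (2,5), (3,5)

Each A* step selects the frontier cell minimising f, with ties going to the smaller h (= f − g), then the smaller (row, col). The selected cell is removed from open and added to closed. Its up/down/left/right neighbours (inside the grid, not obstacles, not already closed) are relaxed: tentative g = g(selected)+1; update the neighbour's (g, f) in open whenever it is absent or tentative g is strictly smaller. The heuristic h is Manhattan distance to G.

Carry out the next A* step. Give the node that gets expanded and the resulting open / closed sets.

expanded=(1,5); open=[(0,5) g=3 f=6, (1,4) g=3 f=4, (1,6) g=3 f=6, (2,4) g=2 f=4, (2,6) g=2 f=6, (3,4) g=1 f=4, (4,5) g=1 f=6]; closed=[(1,5), (2,5), (3,5)]

step 1: expand (1,5) (f=4, h=2) → closed; open now [(0,5) g=3 f=6, (1,4) g=3 f=4, (1,6) g=3 f=6, (2,4) g=2 f=4, (2,6) g=2 f=6, (3,4) g=1 f=4, (4,5) g=1 f=6]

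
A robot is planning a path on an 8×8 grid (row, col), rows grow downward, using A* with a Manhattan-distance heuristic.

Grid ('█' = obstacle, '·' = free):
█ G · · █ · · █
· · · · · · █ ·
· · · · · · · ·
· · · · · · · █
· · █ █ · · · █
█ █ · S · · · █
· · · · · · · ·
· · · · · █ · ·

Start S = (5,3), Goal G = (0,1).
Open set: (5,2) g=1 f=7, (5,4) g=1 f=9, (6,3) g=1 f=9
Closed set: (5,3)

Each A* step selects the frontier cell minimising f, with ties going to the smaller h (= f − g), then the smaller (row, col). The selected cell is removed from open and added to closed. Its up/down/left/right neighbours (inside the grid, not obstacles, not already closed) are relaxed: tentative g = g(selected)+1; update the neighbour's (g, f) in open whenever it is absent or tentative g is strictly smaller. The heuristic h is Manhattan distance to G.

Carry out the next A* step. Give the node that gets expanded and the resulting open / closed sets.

expanded=(5,2); open=[(5,4) g=1 f=9, (6,2) g=2 f=9, (6,3) g=1 f=9]; closed=[(5,2), (5,3)]

step 1: expand (5,2) (f=7, h=6) → closed; open now [(5,4) g=1 f=9, (6,2) g=2 f=9, (6,3) g=1 f=9]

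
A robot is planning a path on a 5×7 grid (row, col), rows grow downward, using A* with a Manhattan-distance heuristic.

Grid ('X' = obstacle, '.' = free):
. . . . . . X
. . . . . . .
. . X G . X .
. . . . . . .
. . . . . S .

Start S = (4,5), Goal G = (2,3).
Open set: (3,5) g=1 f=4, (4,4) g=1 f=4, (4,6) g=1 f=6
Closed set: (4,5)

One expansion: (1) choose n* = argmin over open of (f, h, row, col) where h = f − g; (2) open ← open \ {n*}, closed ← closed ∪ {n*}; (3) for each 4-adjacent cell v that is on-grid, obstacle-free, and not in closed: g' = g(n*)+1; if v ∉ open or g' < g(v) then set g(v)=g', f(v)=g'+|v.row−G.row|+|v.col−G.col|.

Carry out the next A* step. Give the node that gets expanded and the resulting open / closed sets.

step 1: expand (3,5) (f=4, h=3) → closed; open now [(3,4) g=2 f=4, (3,6) g=2 f=6, (4,4) g=1 f=4, (4,6) g=1 f=6]

expanded=(3,5); open=[(3,4) g=2 f=4, (3,6) g=2 f=6, (4,4) g=1 f=4, (4,6) g=1 f=6]; closed=[(3,5), (4,5)]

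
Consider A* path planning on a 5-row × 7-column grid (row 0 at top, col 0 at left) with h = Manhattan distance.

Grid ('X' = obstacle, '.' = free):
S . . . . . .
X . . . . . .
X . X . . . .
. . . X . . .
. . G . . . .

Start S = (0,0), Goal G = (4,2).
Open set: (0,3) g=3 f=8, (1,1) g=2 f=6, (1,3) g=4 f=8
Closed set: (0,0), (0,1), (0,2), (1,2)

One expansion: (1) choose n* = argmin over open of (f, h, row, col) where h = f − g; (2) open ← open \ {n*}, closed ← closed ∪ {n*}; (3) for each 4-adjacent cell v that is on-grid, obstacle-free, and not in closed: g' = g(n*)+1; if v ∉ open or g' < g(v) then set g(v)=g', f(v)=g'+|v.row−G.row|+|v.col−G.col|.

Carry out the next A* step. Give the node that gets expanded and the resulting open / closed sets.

step 1: expand (1,1) (f=6, h=4) → closed; open now [(0,3) g=3 f=8, (1,3) g=4 f=8, (2,1) g=3 f=6]

expanded=(1,1); open=[(0,3) g=3 f=8, (1,3) g=4 f=8, (2,1) g=3 f=6]; closed=[(0,0), (0,1), (0,2), (1,1), (1,2)]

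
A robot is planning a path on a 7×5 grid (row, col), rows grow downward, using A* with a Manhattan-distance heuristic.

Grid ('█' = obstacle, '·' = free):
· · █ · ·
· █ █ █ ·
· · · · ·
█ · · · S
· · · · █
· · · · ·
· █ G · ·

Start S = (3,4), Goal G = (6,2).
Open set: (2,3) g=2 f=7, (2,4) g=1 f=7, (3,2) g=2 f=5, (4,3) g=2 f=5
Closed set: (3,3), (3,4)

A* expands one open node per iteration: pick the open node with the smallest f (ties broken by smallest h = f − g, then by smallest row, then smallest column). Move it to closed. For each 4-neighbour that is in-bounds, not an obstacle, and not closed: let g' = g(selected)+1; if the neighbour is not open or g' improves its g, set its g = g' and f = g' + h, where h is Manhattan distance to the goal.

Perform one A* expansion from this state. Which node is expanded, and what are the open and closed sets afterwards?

step 1: expand (3,2) (f=5, h=3) → closed; open now [(2,2) g=3 f=7, (2,3) g=2 f=7, (2,4) g=1 f=7, (3,1) g=3 f=7, (4,2) g=3 f=5, (4,3) g=2 f=5]

expanded=(3,2); open=[(2,2) g=3 f=7, (2,3) g=2 f=7, (2,4) g=1 f=7, (3,1) g=3 f=7, (4,2) g=3 f=5, (4,3) g=2 f=5]; closed=[(3,2), (3,3), (3,4)]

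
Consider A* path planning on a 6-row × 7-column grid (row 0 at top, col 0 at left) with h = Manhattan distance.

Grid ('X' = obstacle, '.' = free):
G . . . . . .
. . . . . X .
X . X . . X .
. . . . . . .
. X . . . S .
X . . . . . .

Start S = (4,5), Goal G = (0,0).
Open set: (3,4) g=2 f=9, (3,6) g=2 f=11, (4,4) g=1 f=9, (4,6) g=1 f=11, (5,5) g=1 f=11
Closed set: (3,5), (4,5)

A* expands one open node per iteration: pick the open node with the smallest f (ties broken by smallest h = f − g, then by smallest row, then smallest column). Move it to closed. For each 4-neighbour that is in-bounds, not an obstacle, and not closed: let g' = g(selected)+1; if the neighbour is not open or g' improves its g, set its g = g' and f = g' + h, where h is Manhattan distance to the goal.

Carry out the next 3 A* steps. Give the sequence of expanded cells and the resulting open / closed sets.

step 1: expand (3,4) (f=9, h=7) → closed; open now [(2,4) g=3 f=9, (3,3) g=3 f=9, (3,6) g=2 f=11, (4,4) g=1 f=9, (4,6) g=1 f=11, (5,5) g=1 f=11]
step 2: expand (2,4) (f=9, h=6) → closed; open now [(1,4) g=4 f=9, (2,3) g=4 f=9, (3,3) g=3 f=9, (3,6) g=2 f=11, (4,4) g=1 f=9, (4,6) g=1 f=11, (5,5) g=1 f=11]
step 3: expand (1,4) (f=9, h=5) → closed; open now [(0,4) g=5 f=9, (1,3) g=5 f=9, (2,3) g=4 f=9, (3,3) g=3 f=9, (3,6) g=2 f=11, (4,4) g=1 f=9, (4,6) g=1 f=11, (5,5) g=1 f=11]

order=[(3,4) → (2,4) → (1,4)]; open=[(0,4) g=5 f=9, (1,3) g=5 f=9, (2,3) g=4 f=9, (3,3) g=3 f=9, (3,6) g=2 f=11, (4,4) g=1 f=9, (4,6) g=1 f=11, (5,5) g=1 f=11]; closed=[(1,4), (2,4), (3,4), (3,5), (4,5)]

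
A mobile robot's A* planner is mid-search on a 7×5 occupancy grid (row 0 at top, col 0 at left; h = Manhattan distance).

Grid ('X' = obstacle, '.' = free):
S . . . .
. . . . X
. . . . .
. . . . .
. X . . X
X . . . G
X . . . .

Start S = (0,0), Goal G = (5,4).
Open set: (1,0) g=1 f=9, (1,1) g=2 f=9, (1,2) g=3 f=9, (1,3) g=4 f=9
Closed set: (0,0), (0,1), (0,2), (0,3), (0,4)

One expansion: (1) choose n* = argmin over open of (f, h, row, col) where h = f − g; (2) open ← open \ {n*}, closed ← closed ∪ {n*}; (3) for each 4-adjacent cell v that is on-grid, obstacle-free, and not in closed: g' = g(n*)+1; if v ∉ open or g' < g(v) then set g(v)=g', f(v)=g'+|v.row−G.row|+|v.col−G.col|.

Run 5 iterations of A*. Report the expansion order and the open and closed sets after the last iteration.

order=[(1,3) → (2,3) → (2,4) → (3,4) → (3,3)]; open=[(1,0) g=1 f=9, (1,1) g=2 f=9, (1,2) g=3 f=9, (2,2) g=6 f=11, (3,2) g=7 f=11, (4,3) g=7 f=9]; closed=[(0,0), (0,1), (0,2), (0,3), (0,4), (1,3), (2,3), (2,4), (3,3), (3,4)]

step 1: expand (1,3) (f=9, h=5) → closed; open now [(1,0) g=1 f=9, (1,1) g=2 f=9, (1,2) g=3 f=9, (2,3) g=5 f=9]
step 2: expand (2,3) (f=9, h=4) → closed; open now [(1,0) g=1 f=9, (1,1) g=2 f=9, (1,2) g=3 f=9, (2,2) g=6 f=11, (2,4) g=6 f=9, (3,3) g=6 f=9]
step 3: expand (2,4) (f=9, h=3) → closed; open now [(1,0) g=1 f=9, (1,1) g=2 f=9, (1,2) g=3 f=9, (2,2) g=6 f=11, (3,3) g=6 f=9, (3,4) g=7 f=9]
step 4: expand (3,4) (f=9, h=2) → closed; open now [(1,0) g=1 f=9, (1,1) g=2 f=9, (1,2) g=3 f=9, (2,2) g=6 f=11, (3,3) g=6 f=9]
step 5: expand (3,3) (f=9, h=3) → closed; open now [(1,0) g=1 f=9, (1,1) g=2 f=9, (1,2) g=3 f=9, (2,2) g=6 f=11, (3,2) g=7 f=11, (4,3) g=7 f=9]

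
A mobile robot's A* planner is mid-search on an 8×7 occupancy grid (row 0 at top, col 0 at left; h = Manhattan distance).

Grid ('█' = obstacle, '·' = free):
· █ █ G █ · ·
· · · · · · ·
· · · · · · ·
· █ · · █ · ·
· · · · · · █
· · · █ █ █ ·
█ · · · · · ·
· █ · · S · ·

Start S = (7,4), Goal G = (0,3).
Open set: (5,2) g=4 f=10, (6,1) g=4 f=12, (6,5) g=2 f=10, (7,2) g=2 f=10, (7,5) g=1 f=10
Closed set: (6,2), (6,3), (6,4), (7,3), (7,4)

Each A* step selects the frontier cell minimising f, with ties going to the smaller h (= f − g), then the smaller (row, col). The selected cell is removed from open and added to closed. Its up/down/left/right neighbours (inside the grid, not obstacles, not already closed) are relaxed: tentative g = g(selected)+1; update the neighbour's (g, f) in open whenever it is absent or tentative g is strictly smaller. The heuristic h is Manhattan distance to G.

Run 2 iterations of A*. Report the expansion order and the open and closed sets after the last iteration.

step 1: expand (5,2) (f=10, h=6) → closed; open now [(4,2) g=5 f=10, (5,1) g=5 f=12, (6,1) g=4 f=12, (6,5) g=2 f=10, (7,2) g=2 f=10, (7,5) g=1 f=10]
step 2: expand (4,2) (f=10, h=5) → closed; open now [(3,2) g=6 f=10, (4,1) g=6 f=12, (4,3) g=6 f=10, (5,1) g=5 f=12, (6,1) g=4 f=12, (6,5) g=2 f=10, (7,2) g=2 f=10, (7,5) g=1 f=10]

order=[(5,2) → (4,2)]; open=[(3,2) g=6 f=10, (4,1) g=6 f=12, (4,3) g=6 f=10, (5,1) g=5 f=12, (6,1) g=4 f=12, (6,5) g=2 f=10, (7,2) g=2 f=10, (7,5) g=1 f=10]; closed=[(4,2), (5,2), (6,2), (6,3), (6,4), (7,3), (7,4)]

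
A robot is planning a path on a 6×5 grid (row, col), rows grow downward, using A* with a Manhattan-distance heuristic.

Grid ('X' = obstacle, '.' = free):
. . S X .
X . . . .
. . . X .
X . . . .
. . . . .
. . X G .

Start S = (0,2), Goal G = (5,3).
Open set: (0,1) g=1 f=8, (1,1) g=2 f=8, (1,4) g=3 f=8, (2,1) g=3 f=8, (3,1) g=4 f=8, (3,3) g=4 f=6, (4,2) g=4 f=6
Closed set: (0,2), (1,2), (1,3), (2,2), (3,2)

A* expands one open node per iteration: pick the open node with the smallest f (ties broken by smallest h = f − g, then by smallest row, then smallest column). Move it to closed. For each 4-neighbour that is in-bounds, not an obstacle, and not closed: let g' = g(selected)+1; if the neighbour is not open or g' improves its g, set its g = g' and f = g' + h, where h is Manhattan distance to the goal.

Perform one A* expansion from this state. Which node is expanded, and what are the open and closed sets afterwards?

step 1: expand (3,3) (f=6, h=2) → closed; open now [(0,1) g=1 f=8, (1,1) g=2 f=8, (1,4) g=3 f=8, (2,1) g=3 f=8, (3,1) g=4 f=8, (3,4) g=5 f=8, (4,2) g=4 f=6, (4,3) g=5 f=6]

expanded=(3,3); open=[(0,1) g=1 f=8, (1,1) g=2 f=8, (1,4) g=3 f=8, (2,1) g=3 f=8, (3,1) g=4 f=8, (3,4) g=5 f=8, (4,2) g=4 f=6, (4,3) g=5 f=6]; closed=[(0,2), (1,2), (1,3), (2,2), (3,2), (3,3)]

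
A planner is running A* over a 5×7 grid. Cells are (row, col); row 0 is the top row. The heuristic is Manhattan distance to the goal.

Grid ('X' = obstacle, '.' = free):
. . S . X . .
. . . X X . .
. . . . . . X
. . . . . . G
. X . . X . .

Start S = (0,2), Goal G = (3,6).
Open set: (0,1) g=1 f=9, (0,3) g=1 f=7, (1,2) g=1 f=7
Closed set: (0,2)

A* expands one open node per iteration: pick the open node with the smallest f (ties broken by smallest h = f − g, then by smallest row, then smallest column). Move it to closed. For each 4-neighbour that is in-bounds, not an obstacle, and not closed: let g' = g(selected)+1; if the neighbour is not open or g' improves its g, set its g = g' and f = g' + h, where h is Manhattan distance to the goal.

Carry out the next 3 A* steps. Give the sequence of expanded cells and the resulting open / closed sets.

order=[(0,3) → (1,2) → (2,2)]; open=[(0,1) g=1 f=9, (1,1) g=2 f=9, (2,1) g=3 f=9, (2,3) g=3 f=7, (3,2) g=3 f=7]; closed=[(0,2), (0,3), (1,2), (2,2)]

step 1: expand (0,3) (f=7, h=6) → closed; open now [(0,1) g=1 f=9, (1,2) g=1 f=7]
step 2: expand (1,2) (f=7, h=6) → closed; open now [(0,1) g=1 f=9, (1,1) g=2 f=9, (2,2) g=2 f=7]
step 3: expand (2,2) (f=7, h=5) → closed; open now [(0,1) g=1 f=9, (1,1) g=2 f=9, (2,1) g=3 f=9, (2,3) g=3 f=7, (3,2) g=3 f=7]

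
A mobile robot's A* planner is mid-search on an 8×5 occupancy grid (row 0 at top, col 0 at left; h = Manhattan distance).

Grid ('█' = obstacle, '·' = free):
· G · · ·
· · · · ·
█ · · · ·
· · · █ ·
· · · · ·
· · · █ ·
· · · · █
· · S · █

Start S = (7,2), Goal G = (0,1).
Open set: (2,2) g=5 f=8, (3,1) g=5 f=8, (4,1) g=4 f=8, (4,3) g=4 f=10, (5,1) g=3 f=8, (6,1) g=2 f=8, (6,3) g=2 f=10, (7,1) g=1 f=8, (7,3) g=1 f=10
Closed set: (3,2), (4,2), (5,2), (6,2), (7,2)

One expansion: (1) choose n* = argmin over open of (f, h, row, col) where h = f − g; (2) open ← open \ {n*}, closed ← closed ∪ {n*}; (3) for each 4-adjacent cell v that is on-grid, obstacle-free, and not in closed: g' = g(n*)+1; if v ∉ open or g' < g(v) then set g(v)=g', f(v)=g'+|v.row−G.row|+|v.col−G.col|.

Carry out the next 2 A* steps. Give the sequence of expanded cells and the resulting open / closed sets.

step 1: expand (2,2) (f=8, h=3) → closed; open now [(1,2) g=6 f=8, (2,1) g=6 f=8, (2,3) g=6 f=10, (3,1) g=5 f=8, (4,1) g=4 f=8, (4,3) g=4 f=10, (5,1) g=3 f=8, (6,1) g=2 f=8, (6,3) g=2 f=10, (7,1) g=1 f=8, (7,3) g=1 f=10]
step 2: expand (1,2) (f=8, h=2) → closed; open now [(0,2) g=7 f=8, (1,1) g=7 f=8, (1,3) g=7 f=10, (2,1) g=6 f=8, (2,3) g=6 f=10, (3,1) g=5 f=8, (4,1) g=4 f=8, (4,3) g=4 f=10, (5,1) g=3 f=8, (6,1) g=2 f=8, (6,3) g=2 f=10, (7,1) g=1 f=8, (7,3) g=1 f=10]

order=[(2,2) → (1,2)]; open=[(0,2) g=7 f=8, (1,1) g=7 f=8, (1,3) g=7 f=10, (2,1) g=6 f=8, (2,3) g=6 f=10, (3,1) g=5 f=8, (4,1) g=4 f=8, (4,3) g=4 f=10, (5,1) g=3 f=8, (6,1) g=2 f=8, (6,3) g=2 f=10, (7,1) g=1 f=8, (7,3) g=1 f=10]; closed=[(1,2), (2,2), (3,2), (4,2), (5,2), (6,2), (7,2)]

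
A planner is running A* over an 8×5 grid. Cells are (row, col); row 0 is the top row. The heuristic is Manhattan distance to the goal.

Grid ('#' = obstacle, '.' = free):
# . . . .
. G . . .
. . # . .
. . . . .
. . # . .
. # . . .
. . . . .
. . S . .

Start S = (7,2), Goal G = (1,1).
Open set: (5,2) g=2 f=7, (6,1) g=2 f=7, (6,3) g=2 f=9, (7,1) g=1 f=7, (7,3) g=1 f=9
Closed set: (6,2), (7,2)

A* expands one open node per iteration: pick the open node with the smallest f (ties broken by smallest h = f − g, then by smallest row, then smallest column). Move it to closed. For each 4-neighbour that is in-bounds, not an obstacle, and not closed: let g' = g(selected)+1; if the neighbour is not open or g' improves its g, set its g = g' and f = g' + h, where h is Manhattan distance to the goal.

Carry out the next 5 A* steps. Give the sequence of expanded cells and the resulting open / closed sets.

step 1: expand (5,2) (f=7, h=5) → closed; open now [(5,3) g=3 f=9, (6,1) g=2 f=7, (6,3) g=2 f=9, (7,1) g=1 f=7, (7,3) g=1 f=9]
step 2: expand (6,1) (f=7, h=5) → closed; open now [(5,3) g=3 f=9, (6,0) g=3 f=9, (6,3) g=2 f=9, (7,1) g=1 f=7, (7,3) g=1 f=9]
step 3: expand (7,1) (f=7, h=6) → closed; open now [(5,3) g=3 f=9, (6,0) g=3 f=9, (6,3) g=2 f=9, (7,0) g=2 f=9, (7,3) g=1 f=9]
step 4: expand (5,3) (f=9, h=6) → closed; open now [(4,3) g=4 f=9, (5,4) g=4 f=11, (6,0) g=3 f=9, (6,3) g=2 f=9, (7,0) g=2 f=9, (7,3) g=1 f=9]
step 5: expand (4,3) (f=9, h=5) → closed; open now [(3,3) g=5 f=9, (4,4) g=5 f=11, (5,4) g=4 f=11, (6,0) g=3 f=9, (6,3) g=2 f=9, (7,0) g=2 f=9, (7,3) g=1 f=9]

order=[(5,2) → (6,1) → (7,1) → (5,3) → (4,3)]; open=[(3,3) g=5 f=9, (4,4) g=5 f=11, (5,4) g=4 f=11, (6,0) g=3 f=9, (6,3) g=2 f=9, (7,0) g=2 f=9, (7,3) g=1 f=9]; closed=[(4,3), (5,2), (5,3), (6,1), (6,2), (7,1), (7,2)]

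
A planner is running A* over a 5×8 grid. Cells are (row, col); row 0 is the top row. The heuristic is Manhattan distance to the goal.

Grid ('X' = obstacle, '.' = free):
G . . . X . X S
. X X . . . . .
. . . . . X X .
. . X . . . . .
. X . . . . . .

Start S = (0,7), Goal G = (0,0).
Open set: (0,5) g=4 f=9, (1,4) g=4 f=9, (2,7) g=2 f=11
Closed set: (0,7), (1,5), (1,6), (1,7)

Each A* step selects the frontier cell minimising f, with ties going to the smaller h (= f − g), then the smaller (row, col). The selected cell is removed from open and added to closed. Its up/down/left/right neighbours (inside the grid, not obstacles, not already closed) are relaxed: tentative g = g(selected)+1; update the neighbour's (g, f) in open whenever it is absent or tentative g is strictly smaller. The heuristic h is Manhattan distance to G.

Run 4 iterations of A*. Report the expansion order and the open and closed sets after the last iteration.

step 1: expand (0,5) (f=9, h=5) → closed; open now [(1,4) g=4 f=9, (2,7) g=2 f=11]
step 2: expand (1,4) (f=9, h=5) → closed; open now [(1,3) g=5 f=9, (2,4) g=5 f=11, (2,7) g=2 f=11]
step 3: expand (1,3) (f=9, h=4) → closed; open now [(0,3) g=6 f=9, (2,3) g=6 f=11, (2,4) g=5 f=11, (2,7) g=2 f=11]
step 4: expand (0,3) (f=9, h=3) → closed; open now [(0,2) g=7 f=9, (2,3) g=6 f=11, (2,4) g=5 f=11, (2,7) g=2 f=11]

order=[(0,5) → (1,4) → (1,3) → (0,3)]; open=[(0,2) g=7 f=9, (2,3) g=6 f=11, (2,4) g=5 f=11, (2,7) g=2 f=11]; closed=[(0,3), (0,5), (0,7), (1,3), (1,4), (1,5), (1,6), (1,7)]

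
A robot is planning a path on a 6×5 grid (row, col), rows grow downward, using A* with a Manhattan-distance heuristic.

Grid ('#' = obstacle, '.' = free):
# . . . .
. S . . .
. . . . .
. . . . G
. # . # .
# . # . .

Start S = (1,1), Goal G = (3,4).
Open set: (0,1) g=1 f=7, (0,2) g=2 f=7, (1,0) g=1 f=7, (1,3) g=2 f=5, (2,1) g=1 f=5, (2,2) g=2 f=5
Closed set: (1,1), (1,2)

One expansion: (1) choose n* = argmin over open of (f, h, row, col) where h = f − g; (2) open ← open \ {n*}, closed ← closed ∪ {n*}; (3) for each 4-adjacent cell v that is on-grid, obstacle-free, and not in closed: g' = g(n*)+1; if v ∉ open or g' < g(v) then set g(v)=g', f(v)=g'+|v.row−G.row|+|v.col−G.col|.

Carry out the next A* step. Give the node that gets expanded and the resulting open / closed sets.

expanded=(1,3); open=[(0,1) g=1 f=7, (0,2) g=2 f=7, (0,3) g=3 f=7, (1,0) g=1 f=7, (1,4) g=3 f=5, (2,1) g=1 f=5, (2,2) g=2 f=5, (2,3) g=3 f=5]; closed=[(1,1), (1,2), (1,3)]

step 1: expand (1,3) (f=5, h=3) → closed; open now [(0,1) g=1 f=7, (0,2) g=2 f=7, (0,3) g=3 f=7, (1,0) g=1 f=7, (1,4) g=3 f=5, (2,1) g=1 f=5, (2,2) g=2 f=5, (2,3) g=3 f=5]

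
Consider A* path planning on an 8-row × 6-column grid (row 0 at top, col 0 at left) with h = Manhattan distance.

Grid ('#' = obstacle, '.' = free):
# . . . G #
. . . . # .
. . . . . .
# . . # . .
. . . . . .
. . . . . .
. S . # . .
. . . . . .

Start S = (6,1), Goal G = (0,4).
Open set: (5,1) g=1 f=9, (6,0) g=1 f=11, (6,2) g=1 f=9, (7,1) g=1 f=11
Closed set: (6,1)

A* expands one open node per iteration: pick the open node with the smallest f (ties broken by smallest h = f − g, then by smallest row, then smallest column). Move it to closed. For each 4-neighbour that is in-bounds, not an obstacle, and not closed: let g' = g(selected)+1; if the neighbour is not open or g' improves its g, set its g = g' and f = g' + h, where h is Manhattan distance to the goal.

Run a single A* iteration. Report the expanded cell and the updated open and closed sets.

expanded=(5,1); open=[(4,1) g=2 f=9, (5,0) g=2 f=11, (5,2) g=2 f=9, (6,0) g=1 f=11, (6,2) g=1 f=9, (7,1) g=1 f=11]; closed=[(5,1), (6,1)]

step 1: expand (5,1) (f=9, h=8) → closed; open now [(4,1) g=2 f=9, (5,0) g=2 f=11, (5,2) g=2 f=9, (6,0) g=1 f=11, (6,2) g=1 f=9, (7,1) g=1 f=11]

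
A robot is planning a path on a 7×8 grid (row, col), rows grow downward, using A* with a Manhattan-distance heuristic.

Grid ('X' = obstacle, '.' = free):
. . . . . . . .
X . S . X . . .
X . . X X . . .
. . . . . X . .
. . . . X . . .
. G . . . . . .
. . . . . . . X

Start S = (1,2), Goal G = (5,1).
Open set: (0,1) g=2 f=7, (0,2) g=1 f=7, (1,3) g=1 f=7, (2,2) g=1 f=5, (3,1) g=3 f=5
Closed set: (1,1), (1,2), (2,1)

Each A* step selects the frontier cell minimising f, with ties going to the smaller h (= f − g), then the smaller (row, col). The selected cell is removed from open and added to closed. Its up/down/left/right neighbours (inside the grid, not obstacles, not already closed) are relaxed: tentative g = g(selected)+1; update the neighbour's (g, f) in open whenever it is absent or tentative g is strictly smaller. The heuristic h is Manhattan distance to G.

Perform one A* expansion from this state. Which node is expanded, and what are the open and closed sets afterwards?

step 1: expand (3,1) (f=5, h=2) → closed; open now [(0,1) g=2 f=7, (0,2) g=1 f=7, (1,3) g=1 f=7, (2,2) g=1 f=5, (3,0) g=4 f=7, (3,2) g=4 f=7, (4,1) g=4 f=5]

expanded=(3,1); open=[(0,1) g=2 f=7, (0,2) g=1 f=7, (1,3) g=1 f=7, (2,2) g=1 f=5, (3,0) g=4 f=7, (3,2) g=4 f=7, (4,1) g=4 f=5]; closed=[(1,1), (1,2), (2,1), (3,1)]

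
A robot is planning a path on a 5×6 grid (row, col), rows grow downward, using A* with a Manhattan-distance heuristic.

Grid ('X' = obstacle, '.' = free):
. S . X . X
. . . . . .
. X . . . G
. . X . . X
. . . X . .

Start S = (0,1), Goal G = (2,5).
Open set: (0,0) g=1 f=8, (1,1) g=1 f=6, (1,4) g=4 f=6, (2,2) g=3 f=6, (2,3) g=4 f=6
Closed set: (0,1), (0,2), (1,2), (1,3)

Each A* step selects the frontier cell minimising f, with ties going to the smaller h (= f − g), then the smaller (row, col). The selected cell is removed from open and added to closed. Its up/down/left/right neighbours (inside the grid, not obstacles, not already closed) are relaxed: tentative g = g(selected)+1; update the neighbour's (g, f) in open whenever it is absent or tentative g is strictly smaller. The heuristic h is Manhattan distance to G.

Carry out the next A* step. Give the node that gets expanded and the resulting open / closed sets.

step 1: expand (1,4) (f=6, h=2) → closed; open now [(0,0) g=1 f=8, (0,4) g=5 f=8, (1,1) g=1 f=6, (1,5) g=5 f=6, (2,2) g=3 f=6, (2,3) g=4 f=6, (2,4) g=5 f=6]

expanded=(1,4); open=[(0,0) g=1 f=8, (0,4) g=5 f=8, (1,1) g=1 f=6, (1,5) g=5 f=6, (2,2) g=3 f=6, (2,3) g=4 f=6, (2,4) g=5 f=6]; closed=[(0,1), (0,2), (1,2), (1,3), (1,4)]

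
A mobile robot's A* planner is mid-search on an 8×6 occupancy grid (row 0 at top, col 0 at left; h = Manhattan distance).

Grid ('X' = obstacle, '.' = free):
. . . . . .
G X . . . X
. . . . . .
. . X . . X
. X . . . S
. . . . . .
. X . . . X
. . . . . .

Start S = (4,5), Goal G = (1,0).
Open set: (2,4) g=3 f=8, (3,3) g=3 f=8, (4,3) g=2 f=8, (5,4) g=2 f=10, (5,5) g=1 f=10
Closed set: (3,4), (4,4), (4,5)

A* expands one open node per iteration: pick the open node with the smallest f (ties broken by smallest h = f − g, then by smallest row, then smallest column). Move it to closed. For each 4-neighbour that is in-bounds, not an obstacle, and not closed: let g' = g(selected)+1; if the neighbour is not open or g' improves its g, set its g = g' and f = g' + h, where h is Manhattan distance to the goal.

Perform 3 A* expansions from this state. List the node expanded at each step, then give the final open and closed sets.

order=[(2,4) → (1,4) → (1,3)]; open=[(0,3) g=6 f=10, (0,4) g=5 f=10, (1,2) g=6 f=8, (2,3) g=4 f=8, (2,5) g=4 f=10, (3,3) g=3 f=8, (4,3) g=2 f=8, (5,4) g=2 f=10, (5,5) g=1 f=10]; closed=[(1,3), (1,4), (2,4), (3,4), (4,4), (4,5)]

step 1: expand (2,4) (f=8, h=5) → closed; open now [(1,4) g=4 f=8, (2,3) g=4 f=8, (2,5) g=4 f=10, (3,3) g=3 f=8, (4,3) g=2 f=8, (5,4) g=2 f=10, (5,5) g=1 f=10]
step 2: expand (1,4) (f=8, h=4) → closed; open now [(0,4) g=5 f=10, (1,3) g=5 f=8, (2,3) g=4 f=8, (2,5) g=4 f=10, (3,3) g=3 f=8, (4,3) g=2 f=8, (5,4) g=2 f=10, (5,5) g=1 f=10]
step 3: expand (1,3) (f=8, h=3) → closed; open now [(0,3) g=6 f=10, (0,4) g=5 f=10, (1,2) g=6 f=8, (2,3) g=4 f=8, (2,5) g=4 f=10, (3,3) g=3 f=8, (4,3) g=2 f=8, (5,4) g=2 f=10, (5,5) g=1 f=10]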